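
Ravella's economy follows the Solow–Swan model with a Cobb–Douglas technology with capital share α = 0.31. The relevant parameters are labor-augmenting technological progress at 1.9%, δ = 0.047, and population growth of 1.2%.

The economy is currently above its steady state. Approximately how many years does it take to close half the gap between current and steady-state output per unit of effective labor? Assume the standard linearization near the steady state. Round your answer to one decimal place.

half-life ≈ 12.9 years

Near the steady state the convergence rate is λ = (1 − α)(n + g + δ).
λ = (1 − 0.31) × 0.078 = 0.69 × 0.078 = 0.05382
Half-life = ln 2 / λ = 0.6931 / 0.05382 ≈ 12.88 years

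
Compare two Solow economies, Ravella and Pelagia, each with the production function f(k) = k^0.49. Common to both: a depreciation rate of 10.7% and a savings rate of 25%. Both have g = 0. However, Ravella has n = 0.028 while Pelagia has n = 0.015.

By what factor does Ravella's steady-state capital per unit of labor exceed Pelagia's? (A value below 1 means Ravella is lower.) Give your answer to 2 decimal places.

k*_R / k*_P ≈ 0.82

Steady-state k* = [s/(n + δ)]^(1/(1−α)), so the ratio is [ (s_R/(n + δ)_R) / (s_P/(n + δ)_P) ]^1.9608.
s_R/(n + δ)_R = 0.25/0.135 = 1.8519; s_P/(n + δ)_P = 0.25/0.122 = 2.0492.
Ratio = (1.8519/2.0492)^1.9608 = 0.9037^1.9608 ≈ 0.8199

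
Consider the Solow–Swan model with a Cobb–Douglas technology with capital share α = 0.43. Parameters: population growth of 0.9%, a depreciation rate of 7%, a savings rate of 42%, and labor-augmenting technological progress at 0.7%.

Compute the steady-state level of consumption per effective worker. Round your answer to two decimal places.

c* = 1.92

At the steady state, Δk = 0, so s·k^α = (n + g + δ)·k.
Dividing both sides by k: k^(1−α) = s / (n + g + δ).
k^0.57 = 0.42 / (0.009 + 0.007 + 0.070) = 0.42 / 0.086 = 4.8837
k* = 4.8837^(1/0.57) ≈ 16.1559
y* = (k*)^α = 16.1559^0.43 ≈ 3.3081
c* = (1 − s)·y* = (1 − 0.42) × 3.3081 ≈ 1.9187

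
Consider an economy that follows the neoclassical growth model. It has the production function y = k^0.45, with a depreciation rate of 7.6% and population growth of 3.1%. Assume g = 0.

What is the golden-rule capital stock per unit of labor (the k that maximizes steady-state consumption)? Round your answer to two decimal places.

The golden rule sets f'(k) = n + δ, i.e. α·k^(α−1) = n + δ.
So k^(1−α) = α / (n + δ) = 0.45 / 0.107 = 4.2056.
k_gold = 4.2056^(1/0.55) ≈ 13.6217

k_gold ≈ 13.62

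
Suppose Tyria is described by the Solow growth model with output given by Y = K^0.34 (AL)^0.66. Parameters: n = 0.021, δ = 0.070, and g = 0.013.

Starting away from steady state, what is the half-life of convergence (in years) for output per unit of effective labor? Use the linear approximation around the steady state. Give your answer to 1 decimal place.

Near the steady state the convergence rate is λ = (1 − α)(n + g + δ).
λ = (1 − 0.34) × 0.104 = 0.66 × 0.104 = 0.06864
Half-life = ln 2 / λ = 0.6931 / 0.06864 ≈ 10.10 years

t_½ ≈ 10.1 years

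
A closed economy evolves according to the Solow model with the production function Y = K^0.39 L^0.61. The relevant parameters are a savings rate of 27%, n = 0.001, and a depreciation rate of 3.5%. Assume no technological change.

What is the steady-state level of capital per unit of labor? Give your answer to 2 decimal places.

At the steady state, Δk = 0, so s·k^α = (n + δ)·k.
Rearranging, k^(1−α) = s / (n + δ).
k^0.61 = 0.27 / (0.001 + 0.035) = 0.27 / 0.036 = 7.5000
k* = 7.5000^(1/0.61) ≈ 27.1974

k* ≈ 27.20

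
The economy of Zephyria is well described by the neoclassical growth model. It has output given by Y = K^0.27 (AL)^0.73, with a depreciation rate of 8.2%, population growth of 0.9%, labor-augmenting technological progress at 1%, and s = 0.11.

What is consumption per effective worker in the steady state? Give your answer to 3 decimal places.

In steady state, investment equals break-even investment: s·k^α = (n + g + δ)·k.
Rearranging, k^(1−α) = s / (n + g + δ).
k^0.73 = 0.11 / (0.009 + 0.010 + 0.082) = 0.11 / 0.101 = 1.0891
k* = 1.0891^(1/0.73) ≈ 1.1240
y* = (k*)^α = 1.1240^0.27 ≈ 1.0321
c* = (1 − s)·y* = (1 − 0.11) × 1.0321 ≈ 0.9186

c* ≈ 0.919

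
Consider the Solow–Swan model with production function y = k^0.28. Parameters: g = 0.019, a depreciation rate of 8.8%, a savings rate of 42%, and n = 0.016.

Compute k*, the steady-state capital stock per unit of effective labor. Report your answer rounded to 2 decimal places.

k* ≈ 5.50

In steady state, investment equals break-even investment: s·k^α = (n + g + δ)·k.
Dividing both sides by k: k^(1−α) = s / (n + g + δ).
k^0.72 = 0.42 / (0.016 + 0.019 + 0.088) = 0.42 / 0.123 = 3.4146
k* = 3.4146^(1/0.72) ≈ 5.5049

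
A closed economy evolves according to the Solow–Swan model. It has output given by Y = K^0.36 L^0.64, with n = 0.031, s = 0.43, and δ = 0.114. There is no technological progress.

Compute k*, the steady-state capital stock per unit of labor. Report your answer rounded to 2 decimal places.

k* = 5.47

At the steady state, Δk = 0, so s·k^α = (n + δ)·k.
Rearranging, k^(1−α) = s / (n + δ).
k^0.64 = 0.43 / (0.031 + 0.114) = 0.43 / 0.145 = 2.9655
k* = 2.9655^(1/0.64) ≈ 5.4658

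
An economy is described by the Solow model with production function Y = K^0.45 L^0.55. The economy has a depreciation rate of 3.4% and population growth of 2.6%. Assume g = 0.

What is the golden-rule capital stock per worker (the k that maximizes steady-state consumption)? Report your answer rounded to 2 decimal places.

The golden rule sets f'(k) = n + δ, i.e. α·k^(α−1) = n + δ.
So k^(1−α) = α / (n + δ) = 0.45 / 0.060 = 7.5000.
k_gold = 7.5000^(1/0.55) ≈ 38.9960

k_gold ≈ 39.00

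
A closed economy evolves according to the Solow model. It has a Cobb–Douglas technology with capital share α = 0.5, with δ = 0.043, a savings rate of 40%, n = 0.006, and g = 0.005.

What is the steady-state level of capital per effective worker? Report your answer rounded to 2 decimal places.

In steady state, investment equals break-even investment: s·k^α = (n + g + δ)·k.
Dividing both sides by k: k^(1−α) = s / (n + g + δ).
k^0.5 = 0.40 / (0.006 + 0.005 + 0.043) = 0.40 / 0.054 = 7.4074
k* = 7.4074^(1/0.5) ≈ 54.8696

k* ≈ 54.87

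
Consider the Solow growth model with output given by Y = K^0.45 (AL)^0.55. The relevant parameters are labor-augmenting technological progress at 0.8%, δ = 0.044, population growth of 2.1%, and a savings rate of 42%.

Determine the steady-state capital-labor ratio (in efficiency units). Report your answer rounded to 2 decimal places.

k* = 24.08

At the steady state, Δk = 0, so s·k^α = (n + g + δ)·k.
Rearranging, k^(1−α) = s / (n + g + δ).
k^0.55 = 0.42 / (0.021 + 0.008 + 0.044) = 0.42 / 0.073 = 5.7534
k* = 5.7534^(1/0.55) ≈ 24.0814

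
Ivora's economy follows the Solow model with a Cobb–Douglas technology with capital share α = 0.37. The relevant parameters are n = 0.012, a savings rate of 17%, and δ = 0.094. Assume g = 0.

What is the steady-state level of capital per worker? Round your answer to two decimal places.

Steady state requires s·f(k) = (n + δ)·k, i.e. s·k^α = (n + δ)·k.
Rearranging, k^(1−α) = s / (n + δ).
k^0.63 = 0.17 / (0.012 + 0.094) = 0.17 / 0.106 = 1.6038
k* = 1.6038^(1/0.63) ≈ 2.1166

k* ≈ 2.12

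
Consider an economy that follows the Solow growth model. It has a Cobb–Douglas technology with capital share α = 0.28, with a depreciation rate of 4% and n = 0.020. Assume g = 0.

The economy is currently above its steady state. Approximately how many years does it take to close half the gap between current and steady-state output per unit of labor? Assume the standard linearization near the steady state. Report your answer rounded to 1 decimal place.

Near the steady state the convergence rate is λ = (1 − α)(n + δ).
λ = (1 − 0.28) × 0.060 = 0.72 × 0.060 = 0.0432
Half-life = ln 2 / λ = 0.6931 / 0.0432 ≈ 16.04 years

about 16.0 years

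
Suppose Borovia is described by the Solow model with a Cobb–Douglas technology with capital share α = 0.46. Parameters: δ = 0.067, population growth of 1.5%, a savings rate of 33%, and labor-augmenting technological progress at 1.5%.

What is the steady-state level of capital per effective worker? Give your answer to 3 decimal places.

k* = 9.654

At the steady state, Δk = 0, so s·k^α = (n + g + δ)·k.
Dividing both sides by k: k^(1−α) = s / (n + g + δ).
k^0.54 = 0.33 / (0.015 + 0.015 + 0.067) = 0.33 / 0.097 = 3.4021
k* = 3.4021^(1/0.54) ≈ 9.6542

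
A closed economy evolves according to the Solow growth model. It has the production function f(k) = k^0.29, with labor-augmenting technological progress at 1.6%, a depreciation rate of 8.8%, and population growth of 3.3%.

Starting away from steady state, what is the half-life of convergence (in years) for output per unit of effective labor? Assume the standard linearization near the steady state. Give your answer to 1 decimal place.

Near the steady state the convergence rate is λ = (1 − α)(n + g + δ).
λ = (1 − 0.29) × 0.137 = 0.71 × 0.137 = 0.09727
Half-life = ln 2 / λ = 0.6931 / 0.09727 ≈ 7.13 years

about 7.1 years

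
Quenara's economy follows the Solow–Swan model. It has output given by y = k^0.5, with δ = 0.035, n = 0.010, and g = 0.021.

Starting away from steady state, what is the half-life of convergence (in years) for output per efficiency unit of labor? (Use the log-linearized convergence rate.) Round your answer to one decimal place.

about 21.0 years

Near the steady state the convergence rate is λ = (1 − α)(n + g + δ).
λ = (1 − 0.5) × 0.066 = 0.5 × 0.066 = 0.0330
Half-life = ln 2 / λ = 0.6931 / 0.0330 ≈ 21.00 years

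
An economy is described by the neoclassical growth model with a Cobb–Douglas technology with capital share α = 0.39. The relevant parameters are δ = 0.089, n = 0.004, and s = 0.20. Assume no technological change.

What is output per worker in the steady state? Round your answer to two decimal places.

y* ≈ 1.63

Steady state requires s·f(k) = (n + δ)·k, i.e. s·k^α = (n + δ)·k.
Rearranging, k^(1−α) = s / (n + δ).
k^0.61 = 0.20 / (0.004 + 0.089) = 0.20 / 0.093 = 2.1505
k* = 2.1505^(1/0.61) ≈ 3.5087
y* = (k*)^α = 3.5087^0.39 ≈ 1.6316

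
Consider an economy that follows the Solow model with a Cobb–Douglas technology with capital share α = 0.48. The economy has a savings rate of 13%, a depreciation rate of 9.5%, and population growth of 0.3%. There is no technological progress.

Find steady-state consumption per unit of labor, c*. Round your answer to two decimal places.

At the steady state, Δk = 0, so s·k^α = (n + δ)·k.
Rearranging, k^(1−α) = s / (n + δ).
k^0.52 = 0.13 / (0.003 + 0.095) = 0.13 / 0.098 = 1.3265
k* = 1.3265^(1/0.52) ≈ 1.7218
y* = (k*)^α = 1.7218^0.48 ≈ 1.2980
c* = (1 − s)·y* = (1 − 0.13) × 1.2980 ≈ 1.1293

c* ≈ 1.13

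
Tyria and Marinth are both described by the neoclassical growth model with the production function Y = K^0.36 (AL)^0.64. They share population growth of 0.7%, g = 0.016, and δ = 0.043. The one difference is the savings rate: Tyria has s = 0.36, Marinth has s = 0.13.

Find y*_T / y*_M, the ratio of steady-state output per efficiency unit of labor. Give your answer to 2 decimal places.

Steady-state y* = [s/(n + g + δ)]^(α/(1−α)), so the ratio is [ (s_T/(n + g + δ)_T) / (s_M/(n + g + δ)_M) ]^0.5625.
s_T/(n + g + δ)_T = 0.36/0.066 = 5.4545; s_M/(n + g + δ)_M = 0.13/0.066 = 1.9697.
Ratio = (5.4545/1.9697)^0.5625 = 2.7692^0.5625 ≈ 1.7735

y*_T / y*_M ≈ 1.77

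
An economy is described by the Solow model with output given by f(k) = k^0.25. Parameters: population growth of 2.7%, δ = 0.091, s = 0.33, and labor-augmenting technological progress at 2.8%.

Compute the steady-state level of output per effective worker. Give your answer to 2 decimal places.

y* = 1.31

In steady state, investment equals break-even investment: s·k^α = (n + g + δ)·k.
Dividing both sides by k: k^(1−α) = s / (n + g + δ).
k^0.75 = 0.33 / (0.027 + 0.028 + 0.091) = 0.33 / 0.146 = 2.2603
k* = 2.2603^(1/0.75) ≈ 2.9663
y* = (k*)^α = 2.9663^0.25 ≈ 1.3124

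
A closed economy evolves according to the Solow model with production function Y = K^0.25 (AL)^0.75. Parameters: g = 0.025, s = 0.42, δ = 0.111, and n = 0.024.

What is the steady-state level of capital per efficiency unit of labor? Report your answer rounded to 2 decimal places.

In steady state, investment equals break-even investment: s·k^α = (n + g + δ)·k.
Dividing both sides by k: k^(1−α) = s / (n + g + δ).
k^0.75 = 0.42 / (0.024 + 0.025 + 0.111) = 0.42 / 0.160 = 2.6250
k* = 2.6250^(1/0.75) ≈ 3.6211

k* ≈ 3.62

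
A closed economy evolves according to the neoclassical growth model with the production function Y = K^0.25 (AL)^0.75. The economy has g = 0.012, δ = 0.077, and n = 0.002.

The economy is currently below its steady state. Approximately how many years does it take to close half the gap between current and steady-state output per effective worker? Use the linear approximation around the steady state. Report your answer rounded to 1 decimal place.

about 10.2 years

Near the steady state the convergence rate is λ = (1 − α)(n + g + δ).
λ = (1 − 0.25) × 0.091 = 0.75 × 0.091 = 0.06825
Half-life = ln 2 / λ = 0.6931 / 0.06825 ≈ 10.16 years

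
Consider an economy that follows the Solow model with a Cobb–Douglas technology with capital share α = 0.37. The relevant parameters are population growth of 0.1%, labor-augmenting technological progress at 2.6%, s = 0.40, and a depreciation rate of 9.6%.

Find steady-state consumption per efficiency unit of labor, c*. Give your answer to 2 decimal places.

At the steady state, Δk = 0, so s·k^α = (n + g + δ)·k.
Rearranging, k^(1−α) = s / (n + g + δ).
k^0.63 = 0.40 / (0.001 + 0.026 + 0.096) = 0.40 / 0.123 = 3.2520
k* = 3.2520^(1/0.63) ≈ 6.5004
y* = (k*)^α = 6.5004^0.37 ≈ 1.9989
c* = (1 − s)·y* = (1 − 0.40) × 1.9989 ≈ 1.1993

c* = 1.20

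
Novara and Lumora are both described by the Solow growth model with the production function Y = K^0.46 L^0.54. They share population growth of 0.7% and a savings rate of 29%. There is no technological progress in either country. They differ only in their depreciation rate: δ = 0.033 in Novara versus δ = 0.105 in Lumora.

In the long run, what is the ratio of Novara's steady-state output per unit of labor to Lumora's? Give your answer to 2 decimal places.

ratio ≈ 2.40

Steady-state y* = [s/(n + δ)]^(α/(1−α)), so the ratio is [ (s_N/(n + δ)_N) / (s_L/(n + δ)_L) ]^0.8519.
s_N/(n + δ)_N = 0.29/0.040 = 7.2500; s_L/(n + δ)_L = 0.29/0.112 = 2.5893.
Ratio = (7.2500/2.5893)^0.8519 = 2.8000^0.8519 ≈ 2.4040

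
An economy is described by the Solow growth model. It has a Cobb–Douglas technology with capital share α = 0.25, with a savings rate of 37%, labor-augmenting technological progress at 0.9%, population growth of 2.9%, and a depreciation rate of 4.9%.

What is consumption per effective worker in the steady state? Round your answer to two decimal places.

c* = 1.02

In steady state, investment equals break-even investment: s·k^α = (n + g + δ)·k.
Dividing both sides by k: k^(1−α) = s / (n + g + δ).
k^0.75 = 0.37 / (0.029 + 0.009 + 0.049) = 0.37 / 0.087 = 4.2529
k* = 4.2529^(1/0.75) ≈ 6.8904
y* = (k*)^α = 6.8904^0.25 ≈ 1.6202
c* = (1 − s)·y* = (1 − 0.37) × 1.6202 ≈ 1.0207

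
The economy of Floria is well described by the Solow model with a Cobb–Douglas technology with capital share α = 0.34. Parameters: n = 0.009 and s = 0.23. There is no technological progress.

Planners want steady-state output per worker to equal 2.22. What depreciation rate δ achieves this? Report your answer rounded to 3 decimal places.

δ ≈ 0.040

At the steady state, Δk = 0, so s·k^α = (n + δ)·k.
Since y* = [s/(n + δ)]^(α/(1−α)), we have s/(n + δ) = (y*)^((1−α)/α) = 2.22^1.9412 = 4.7026.
Therefore n + δ = s / 4.7026 = 0.23 / 4.7026 = 0.0489, so δ = 0.0489 − 0.009 = 0.0399.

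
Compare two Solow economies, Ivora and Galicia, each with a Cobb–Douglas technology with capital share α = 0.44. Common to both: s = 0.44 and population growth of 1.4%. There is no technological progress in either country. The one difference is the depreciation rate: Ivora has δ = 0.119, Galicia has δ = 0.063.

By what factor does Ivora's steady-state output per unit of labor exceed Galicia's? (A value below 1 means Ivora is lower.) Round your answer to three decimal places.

Steady-state y* = [s/(n + δ)]^(α/(1−α)), so the ratio is [ (s_I/(n + δ)_I) / (s_G/(n + δ)_G) ]^0.7857.
s_I/(n + δ)_I = 0.44/0.133 = 3.3083; s_G/(n + δ)_G = 0.44/0.077 = 5.7143.
Ratio = (3.3083/5.7143)^0.7857 = 0.5790^0.7857 ≈ 0.6509

y*_I / y*_G ≈ 0.651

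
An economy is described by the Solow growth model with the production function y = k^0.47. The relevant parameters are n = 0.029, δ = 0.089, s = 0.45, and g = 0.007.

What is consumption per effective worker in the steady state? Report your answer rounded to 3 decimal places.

Steady state requires s·f(k) = (n + g + δ)·k, i.e. s·k^α = (n + g + δ)·k.
Rearranging, k^(1−α) = s / (n + g + δ).
k^0.53 = 0.45 / (0.029 + 0.007 + 0.089) = 0.45 / 0.125 = 3.6000
k* = 3.6000^(1/0.53) ≈ 11.2106
y* = (k*)^α = 11.2106^0.47 ≈ 3.1140
c* = (1 − s)·y* = (1 − 0.45) × 3.1140 ≈ 1.7127

c* = 1.713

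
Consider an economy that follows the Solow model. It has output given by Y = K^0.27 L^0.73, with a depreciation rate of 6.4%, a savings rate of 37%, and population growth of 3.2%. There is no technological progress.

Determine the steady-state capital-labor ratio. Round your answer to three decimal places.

In steady state, investment equals break-even investment: s·k^α = (n + δ)·k.
Dividing both sides by k: k^(1−α) = s / (n + δ).
k^0.73 = 0.37 / (0.032 + 0.064) = 0.37 / 0.096 = 3.8542
k* = 3.8542^(1/0.73) ≈ 6.3482

k* = 6.348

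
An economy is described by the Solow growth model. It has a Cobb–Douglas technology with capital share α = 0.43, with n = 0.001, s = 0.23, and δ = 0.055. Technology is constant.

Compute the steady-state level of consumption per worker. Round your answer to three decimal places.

In steady state, investment equals break-even investment: s·k^α = (n + δ)·k.
Dividing both sides by k: k^(1−α) = s / (n + δ).
k^0.57 = 0.23 / (0.001 + 0.055) = 0.23 / 0.056 = 4.1071
k* = 4.1071^(1/0.57) ≈ 11.9228
y* = (k*)^α = 11.9228^0.43 ≈ 2.9030
c* = (1 − s)·y* = (1 − 0.23) × 2.9030 ≈ 2.2353

c* ≈ 2.235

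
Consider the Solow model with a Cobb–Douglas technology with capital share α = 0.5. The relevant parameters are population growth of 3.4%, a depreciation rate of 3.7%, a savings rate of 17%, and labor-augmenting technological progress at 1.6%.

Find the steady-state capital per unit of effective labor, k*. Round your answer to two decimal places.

In steady state, investment equals break-even investment: s·k^α = (n + g + δ)·k.
Dividing both sides by k: k^(1−α) = s / (n + g + δ).
k^0.5 = 0.17 / (0.034 + 0.016 + 0.037) = 0.17 / 0.087 = 1.9540
k* = 1.9540^(1/0.5) ≈ 3.8181

k* = 3.82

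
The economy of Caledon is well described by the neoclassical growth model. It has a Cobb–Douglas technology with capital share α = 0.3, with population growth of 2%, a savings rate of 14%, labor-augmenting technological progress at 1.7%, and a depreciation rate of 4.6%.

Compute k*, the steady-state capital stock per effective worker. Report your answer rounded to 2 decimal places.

In steady state, investment equals break-even investment: s·k^α = (n + g + δ)·k.
Dividing both sides by k: k^(1−α) = s / (n + g + δ).
k^0.7 = 0.14 / (0.020 + 0.017 + 0.046) = 0.14 / 0.083 = 1.6867
k* = 1.6867^(1/0.7) ≈ 2.1103

k* ≈ 2.11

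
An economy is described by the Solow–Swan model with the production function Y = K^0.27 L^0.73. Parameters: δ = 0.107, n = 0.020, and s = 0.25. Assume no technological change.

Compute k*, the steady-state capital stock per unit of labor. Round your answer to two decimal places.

Steady state requires s·f(k) = (n + δ)·k, i.e. s·k^α = (n + δ)·k.
Rearranging, k^(1−α) = s / (n + δ).
k^0.73 = 0.25 / (0.020 + 0.107) = 0.25 / 0.127 = 1.9685
k* = 1.9685^(1/0.73) ≈ 2.5289

k* ≈ 2.53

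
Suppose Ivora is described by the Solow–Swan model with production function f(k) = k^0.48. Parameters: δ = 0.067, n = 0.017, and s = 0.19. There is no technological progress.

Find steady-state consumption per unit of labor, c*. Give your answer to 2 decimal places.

Steady state requires s·f(k) = (n + δ)·k, i.e. s·k^α = (n + δ)·k.
Rearranging, k^(1−α) = s / (n + δ).
k^0.52 = 0.19 / (0.017 + 0.067) = 0.19 / 0.084 = 2.2619
k* = 2.2619^(1/0.52) ≈ 4.8048
y* = (k*)^α = 4.8048^0.48 ≈ 2.1242
c* = (1 − s)·y* = (1 − 0.19) × 2.1242 ≈ 1.7206

c* = 1.72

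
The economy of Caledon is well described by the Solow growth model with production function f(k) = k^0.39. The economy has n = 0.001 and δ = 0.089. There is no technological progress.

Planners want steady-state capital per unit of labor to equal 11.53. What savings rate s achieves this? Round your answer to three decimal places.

s ≈ 0.400

In steady state, investment equals break-even investment: s·k^α = (n + δ)·k.
So s / (n + δ) = (k*)^(1−α) = 11.53^0.61 = 4.4434.
Therefore s = 4.4434 × (n + δ) = 4.4434 × 0.090 = 0.3999.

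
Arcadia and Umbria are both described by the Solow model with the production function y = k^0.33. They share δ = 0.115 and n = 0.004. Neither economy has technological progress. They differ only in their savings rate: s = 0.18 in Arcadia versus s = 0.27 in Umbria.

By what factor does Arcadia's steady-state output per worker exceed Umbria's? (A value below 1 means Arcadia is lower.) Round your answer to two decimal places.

y*_A / y*_U ≈ 0.82

Steady-state y* = [s/(n + δ)]^(α/(1−α)), so the ratio is [ (s_A/(n + δ)_A) / (s_U/(n + δ)_U) ]^0.4925.
s_A/(n + δ)_A = 0.18/0.119 = 1.5126; s_U/(n + δ)_U = 0.27/0.119 = 2.2689.
Ratio = (1.5126/2.2689)^0.4925 = 0.6667^0.4925 ≈ 0.8190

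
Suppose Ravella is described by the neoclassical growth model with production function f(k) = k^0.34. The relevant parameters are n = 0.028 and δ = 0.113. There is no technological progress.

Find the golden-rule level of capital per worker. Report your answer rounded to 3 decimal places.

k_gold ≈ 3.795

The golden rule sets f'(k) = n + δ, i.e. α·k^(α−1) = n + δ.
So k^(1−α) = α / (n + δ) = 0.34 / 0.141 = 2.4113.
k_gold = 2.4113^(1/0.66) ≈ 3.7946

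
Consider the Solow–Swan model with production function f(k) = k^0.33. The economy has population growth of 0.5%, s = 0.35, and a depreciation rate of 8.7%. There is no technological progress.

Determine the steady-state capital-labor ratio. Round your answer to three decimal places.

k* = 7.347

In steady state, investment equals break-even investment: s·k^α = (n + δ)·k.
Rearranging, k^(1−α) = s / (n + δ).
k^0.67 = 0.35 / (0.005 + 0.087) = 0.35 / 0.092 = 3.8043
k* = 3.8043^(1/0.67) ≈ 7.3465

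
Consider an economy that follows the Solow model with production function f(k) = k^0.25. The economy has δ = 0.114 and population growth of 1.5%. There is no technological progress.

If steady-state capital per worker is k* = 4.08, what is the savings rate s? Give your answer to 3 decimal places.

s ≈ 0.370

At the steady state, Δk = 0, so s·k^α = (n + δ)·k.
So s / (n + δ) = (k*)^(1−α) = 4.08^0.75 = 2.8707.
Therefore s = 2.8707 × (n + δ) = 2.8707 × 0.129 = 0.3703.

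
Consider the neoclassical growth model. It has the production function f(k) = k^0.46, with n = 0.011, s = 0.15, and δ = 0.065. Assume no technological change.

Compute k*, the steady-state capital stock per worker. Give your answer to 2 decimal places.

Steady state requires s·f(k) = (n + δ)·k, i.e. s·k^α = (n + δ)·k.
Dividing both sides by k: k^(1−α) = s / (n + δ).
k^0.54 = 0.15 / (0.011 + 0.065) = 0.15 / 0.076 = 1.9737
k* = 1.9737^(1/0.54) ≈ 3.5222

k* ≈ 3.52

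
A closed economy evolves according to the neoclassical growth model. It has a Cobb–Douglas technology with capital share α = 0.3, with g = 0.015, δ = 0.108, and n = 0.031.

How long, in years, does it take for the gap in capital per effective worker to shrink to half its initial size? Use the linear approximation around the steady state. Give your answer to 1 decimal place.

Near the steady state the convergence rate is λ = (1 − α)(n + g + δ).
λ = (1 − 0.3) × 0.154 = 0.7 × 0.154 = 0.1078
Half-life = ln 2 / λ = 0.6931 / 0.1078 ≈ 6.43 years

about 6.4 years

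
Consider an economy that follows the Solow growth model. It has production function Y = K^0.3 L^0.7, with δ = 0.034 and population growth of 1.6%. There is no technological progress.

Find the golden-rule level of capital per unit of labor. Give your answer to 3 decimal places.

The golden rule sets f'(k) = n + δ, i.e. α·k^(α−1) = n + δ.
So k^(1−α) = α / (n + δ) = 0.3 / 0.050 = 6.0000.
k_gold = 6.0000^(1/0.7) ≈ 12.9314

k_gold ≈ 12.931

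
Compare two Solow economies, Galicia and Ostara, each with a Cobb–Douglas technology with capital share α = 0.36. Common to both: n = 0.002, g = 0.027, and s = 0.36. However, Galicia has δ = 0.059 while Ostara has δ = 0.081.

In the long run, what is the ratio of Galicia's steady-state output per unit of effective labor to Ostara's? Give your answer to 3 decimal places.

y*_G / y*_O ≈ 1.134

Steady-state y* = [s/(n + g + δ)]^(α/(1−α)), so the ratio is [ (s_G/(n + g + δ)_G) / (s_O/(n + g + δ)_O) ]^0.5625.
s_G/(n + g + δ)_G = 0.36/0.088 = 4.0909; s_O/(n + g + δ)_O = 0.36/0.110 = 3.2727.
Ratio = (4.0909/3.2727)^0.5625 = 1.2500^0.5625 ≈ 1.1337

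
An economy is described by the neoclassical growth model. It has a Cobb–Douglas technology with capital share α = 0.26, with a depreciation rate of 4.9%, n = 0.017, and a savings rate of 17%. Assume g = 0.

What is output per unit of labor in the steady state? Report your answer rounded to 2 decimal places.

In steady state, investment equals break-even investment: s·k^α = (n + δ)·k.
Dividing both sides by k: k^(1−α) = s / (n + δ).
k^0.74 = 0.17 / (0.017 + 0.049) = 0.17 / 0.066 = 2.5758
k* = 2.5758^(1/0.74) ≈ 3.5916
y* = (k*)^α = 3.5916^0.26 ≈ 1.3944

y* ≈ 1.39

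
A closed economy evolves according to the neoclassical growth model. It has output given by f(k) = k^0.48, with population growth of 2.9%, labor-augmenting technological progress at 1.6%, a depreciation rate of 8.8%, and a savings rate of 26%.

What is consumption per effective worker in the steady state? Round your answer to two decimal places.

c* ≈ 1.37

In steady state, investment equals break-even investment: s·k^α = (n + g + δ)·k.
Dividing both sides by k: k^(1−α) = s / (n + g + δ).
k^0.52 = 0.26 / (0.029 + 0.016 + 0.088) = 0.26 / 0.133 = 1.9549
k* = 1.9549^(1/0.52) ≈ 3.6296
y* = (k*)^α = 3.6296^0.48 ≈ 1.8567
c* = (1 − s)·y* = (1 − 0.26) × 1.8567 ≈ 1.3740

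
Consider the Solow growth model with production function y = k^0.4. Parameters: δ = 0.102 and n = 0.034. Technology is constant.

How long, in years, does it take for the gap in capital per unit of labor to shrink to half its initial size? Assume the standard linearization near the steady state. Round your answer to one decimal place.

t_½ ≈ 8.5 years

Near the steady state the convergence rate is λ = (1 − α)(n + δ).
λ = (1 − 0.4) × 0.136 = 0.6 × 0.136 = 0.0816
Half-life = ln 2 / λ = 0.6931 / 0.0816 ≈ 8.49 years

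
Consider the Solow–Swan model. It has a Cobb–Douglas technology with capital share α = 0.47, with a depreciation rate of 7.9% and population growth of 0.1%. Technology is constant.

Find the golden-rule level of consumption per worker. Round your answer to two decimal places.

At the golden rule, f'(k) = n + δ, so α·k^(α−1) = n + δ and k_gold = (α/(n + δ))^(1/(1−α)).
k_gold = (0.47/0.080)^(1/0.53) = 5.8750^1.8868 ≈ 28.2465
c_gold = f(k_gold) − (n + δ)·k_gold = 4.8079 − 0.080×28.2465 ≈ 2.5482

c_gold ≈ 2.55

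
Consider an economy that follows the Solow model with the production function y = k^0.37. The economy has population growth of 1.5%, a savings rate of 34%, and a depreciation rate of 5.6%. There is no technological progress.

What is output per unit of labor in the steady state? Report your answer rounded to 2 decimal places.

In steady state, investment equals break-even investment: s·k^α = (n + δ)·k.
Rearranging, k^(1−α) = s / (n + δ).
k^0.63 = 0.34 / (0.015 + 0.056) = 0.34 / 0.071 = 4.7887
k* = 4.7887^(1/0.63) ≈ 12.0146
y* = (k*)^α = 12.0146^0.37 ≈ 2.5090

y* = 2.51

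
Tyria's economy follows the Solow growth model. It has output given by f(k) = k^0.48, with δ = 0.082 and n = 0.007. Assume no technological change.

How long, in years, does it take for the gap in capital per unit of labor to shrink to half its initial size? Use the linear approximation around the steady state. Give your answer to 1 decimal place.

about 15.0 years

Near the steady state the convergence rate is λ = (1 − α)(n + δ).
λ = (1 − 0.48) × 0.089 = 0.52 × 0.089 = 0.04628
Half-life = ln 2 / λ = 0.6931 / 0.04628 ≈ 14.98 years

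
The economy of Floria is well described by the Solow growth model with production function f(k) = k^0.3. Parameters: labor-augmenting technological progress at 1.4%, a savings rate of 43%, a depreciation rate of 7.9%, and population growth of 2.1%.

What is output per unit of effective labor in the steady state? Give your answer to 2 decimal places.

y* = 1.77

Steady state requires s·f(k) = (n + g + δ)·k, i.e. s·k^α = (n + g + δ)·k.
Dividing both sides by k: k^(1−α) = s / (n + g + δ).
k^0.7 = 0.43 / (0.021 + 0.014 + 0.079) = 0.43 / 0.114 = 3.7719
k* = 3.7719^(1/0.7) ≈ 6.6628
y* = (k*)^α = 6.6628^0.3 ≈ 1.7664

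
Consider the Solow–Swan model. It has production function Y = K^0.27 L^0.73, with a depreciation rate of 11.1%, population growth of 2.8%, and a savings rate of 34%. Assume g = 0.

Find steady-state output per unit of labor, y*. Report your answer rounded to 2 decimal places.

Steady state requires s·f(k) = (n + δ)·k, i.e. s·k^α = (n + δ)·k.
Dividing both sides by k: k^(1−α) = s / (n + δ).
k^0.73 = 0.34 / (0.028 + 0.111) = 0.34 / 0.139 = 2.4460
k* = 2.4460^(1/0.73) ≈ 3.4051
y* = (k*)^α = 3.4051^0.27 ≈ 1.3921

y* = 1.39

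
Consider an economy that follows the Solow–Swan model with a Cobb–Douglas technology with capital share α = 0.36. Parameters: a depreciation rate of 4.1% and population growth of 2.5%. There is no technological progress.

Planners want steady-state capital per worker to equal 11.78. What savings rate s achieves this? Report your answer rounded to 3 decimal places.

In steady state, investment equals break-even investment: s·k^α = (n + δ)·k.
So s / (n + δ) = (k*)^(1−α) = 11.78^0.64 = 4.8477.
Therefore s = 4.8477 × (n + δ) = 4.8477 × 0.066 = 0.3199.

s ≈ 0.320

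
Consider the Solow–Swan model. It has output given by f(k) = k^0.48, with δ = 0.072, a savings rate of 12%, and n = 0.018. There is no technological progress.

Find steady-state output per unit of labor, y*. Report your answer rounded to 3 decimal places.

y* = 1.304

Steady state requires s·f(k) = (n + δ)·k, i.e. s·k^α = (n + δ)·k.
Rearranging, k^(1−α) = s / (n + δ).
k^0.52 = 0.12 / (0.018 + 0.072) = 0.12 / 0.090 = 1.3333
k* = 1.3333^(1/0.52) ≈ 1.7388
y* = (k*)^α = 1.7388^0.48 ≈ 1.3041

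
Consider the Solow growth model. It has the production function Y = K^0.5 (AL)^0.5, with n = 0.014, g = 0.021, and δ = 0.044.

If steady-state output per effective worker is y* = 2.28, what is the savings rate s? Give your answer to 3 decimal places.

At the steady state, Δk = 0, so s·k^α = (n + g + δ)·k.
Since y* = [s/(n + g + δ)]^(α/(1−α)), we have s/(n + g + δ) = (y*)^((1−α)/α) = 2.28^1 = 2.2800.
Therefore s = 2.2800 × (n + g + δ) = 2.2800 × 0.079 = 0.1801.

s ≈ 0.180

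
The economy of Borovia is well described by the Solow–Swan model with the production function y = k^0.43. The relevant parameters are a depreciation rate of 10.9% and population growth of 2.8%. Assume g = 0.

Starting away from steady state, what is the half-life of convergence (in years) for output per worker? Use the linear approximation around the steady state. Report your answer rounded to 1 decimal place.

about 8.9 years

Near the steady state the convergence rate is λ = (1 − α)(n + δ).
λ = (1 − 0.43) × 0.137 = 0.57 × 0.137 = 0.07809
Half-life = ln 2 / λ = 0.6931 / 0.07809 ≈ 8.88 years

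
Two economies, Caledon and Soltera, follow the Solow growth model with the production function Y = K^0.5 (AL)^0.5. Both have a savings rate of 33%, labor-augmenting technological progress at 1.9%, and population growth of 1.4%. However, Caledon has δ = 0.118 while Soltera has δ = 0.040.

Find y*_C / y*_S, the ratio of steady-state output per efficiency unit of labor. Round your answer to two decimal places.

ratio ≈ 0.48

Steady-state y* = [s/(n + g + δ)]^(α/(1−α)), so the ratio is [ (s_C/(n + g + δ)_C) / (s_S/(n + g + δ)_S) ]^1.
s_C/(n + g + δ)_C = 0.33/0.151 = 2.1854; s_S/(n + g + δ)_S = 0.33/0.073 = 4.5205.
Ratio = (2.1854/4.5205)^1 = 0.4834^1 ≈ 0.4834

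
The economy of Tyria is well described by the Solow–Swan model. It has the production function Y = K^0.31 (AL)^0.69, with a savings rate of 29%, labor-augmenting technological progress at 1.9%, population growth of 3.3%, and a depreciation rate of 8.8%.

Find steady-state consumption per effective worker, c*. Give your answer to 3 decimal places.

c* = 0.985

In steady state, investment equals break-even investment: s·k^α = (n + g + δ)·k.
Dividing both sides by k: k^(1−α) = s / (n + g + δ).
k^0.69 = 0.29 / (0.033 + 0.019 + 0.088) = 0.29 / 0.140 = 2.0714
k* = 2.0714^(1/0.69) ≈ 2.8731
y* = (k*)^α = 2.8731^0.31 ≈ 1.3870
c* = (1 − s)·y* = (1 − 0.29) × 1.3870 ≈ 0.9848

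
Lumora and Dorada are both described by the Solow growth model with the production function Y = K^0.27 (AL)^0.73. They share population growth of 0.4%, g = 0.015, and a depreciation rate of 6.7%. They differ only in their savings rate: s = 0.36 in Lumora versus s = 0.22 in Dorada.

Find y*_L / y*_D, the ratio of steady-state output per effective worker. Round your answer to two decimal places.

Steady-state y* = [s/(n + g + δ)]^(α/(1−α)), so the ratio is [ (s_L/(n + g + δ)_L) / (s_D/(n + g + δ)_D) ]^0.3699.
s_L/(n + g + δ)_L = 0.36/0.086 = 4.1860; s_D/(n + g + δ)_D = 0.22/0.086 = 2.5581.
Ratio = (4.1860/2.5581)^0.3699 = 1.6364^0.3699 ≈ 1.1998

y*_L / y*_D ≈ 1.20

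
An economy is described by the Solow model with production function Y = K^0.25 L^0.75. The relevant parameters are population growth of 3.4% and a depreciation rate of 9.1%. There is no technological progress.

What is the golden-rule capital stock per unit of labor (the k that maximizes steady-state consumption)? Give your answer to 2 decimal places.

k_gold ≈ 2.52

The golden rule sets f'(k) = n + δ, i.e. α·k^(α−1) = n + δ.
So k^(1−α) = α / (n + δ) = 0.25 / 0.125 = 2.0000.
k_gold = 2.0000^(1/0.75) ≈ 2.5198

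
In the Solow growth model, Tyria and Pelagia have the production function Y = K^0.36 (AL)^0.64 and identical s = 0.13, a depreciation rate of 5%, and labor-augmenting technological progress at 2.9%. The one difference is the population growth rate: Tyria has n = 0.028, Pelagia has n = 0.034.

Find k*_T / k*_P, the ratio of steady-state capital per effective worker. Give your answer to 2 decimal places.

k*_T / k*_P ≈ 1.09

Steady-state k* = [s/(n + g + δ)]^(1/(1−α)), so the ratio is [ (s_T/(n + g + δ)_T) / (s_P/(n + g + δ)_P) ]^1.5625.
s_T/(n + g + δ)_T = 0.13/0.107 = 1.2150; s_P/(n + g + δ)_P = 0.13/0.113 = 1.1504.
Ratio = (1.2150/1.1504)^1.5625 = 1.0562^1.5625 ≈ 1.0892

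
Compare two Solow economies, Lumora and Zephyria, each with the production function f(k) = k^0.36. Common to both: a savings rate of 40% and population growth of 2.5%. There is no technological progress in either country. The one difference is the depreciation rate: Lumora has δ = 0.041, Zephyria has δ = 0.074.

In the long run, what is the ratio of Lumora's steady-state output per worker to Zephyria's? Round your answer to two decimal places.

ratio ≈ 1.26

Steady-state y* = [s/(n + δ)]^(α/(1−α)), so the ratio is [ (s_L/(n + δ)_L) / (s_Z/(n + δ)_Z) ]^0.5625.
s_L/(n + δ)_L = 0.40/0.066 = 6.0606; s_Z/(n + δ)_Z = 0.40/0.099 = 4.0404.
Ratio = (6.0606/4.0404)^0.5625 = 1.5000^0.5625 ≈ 1.2562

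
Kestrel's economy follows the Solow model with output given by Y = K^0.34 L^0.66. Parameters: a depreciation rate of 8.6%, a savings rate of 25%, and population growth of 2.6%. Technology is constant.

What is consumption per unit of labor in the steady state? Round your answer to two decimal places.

At the steady state, Δk = 0, so s·k^α = (n + δ)·k.
Rearranging, k^(1−α) = s / (n + δ).
k^0.66 = 0.25 / (0.026 + 0.086) = 0.25 / 0.112 = 2.2321
k* = 2.2321^(1/0.66) ≈ 3.3756
y* = (k*)^α = 3.3756^0.34 ≈ 1.5123
c* = (1 − s)·y* = (1 − 0.25) × 1.5123 ≈ 1.1342

c* ≈ 1.13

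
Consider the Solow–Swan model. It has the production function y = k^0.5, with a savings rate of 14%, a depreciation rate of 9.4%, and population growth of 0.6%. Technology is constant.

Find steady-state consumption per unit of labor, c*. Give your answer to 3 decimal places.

c* ≈ 1.204

At the steady state, Δk = 0, so s·k^α = (n + δ)·k.
Rearranging, k^(1−α) = s / (n + δ).
k^0.5 = 0.14 / (0.006 + 0.094) = 0.14 / 0.100 = 1.4000
k* = 1.4000^(1/0.5) ≈ 1.9600
y* = (k*)^α = 1.9600^0.5 ≈ 1.4000
c* = (1 − s)·y* = (1 − 0.14) × 1.4000 ≈ 1.2040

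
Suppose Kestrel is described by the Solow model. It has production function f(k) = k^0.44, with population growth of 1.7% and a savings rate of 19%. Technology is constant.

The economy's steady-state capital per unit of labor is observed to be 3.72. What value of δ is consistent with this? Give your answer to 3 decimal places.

δ ≈ 0.074

Steady state requires s·f(k) = (n + δ)·k, i.e. s·k^α = (n + δ)·k.
So s / (n + δ) = (k*)^(1−α) = 3.72^0.56 = 2.0869.
Therefore n + δ = s / 2.0869 = 0.19 / 2.0869 = 0.0910, so δ = 0.0910 − 0.017 = 0.0740.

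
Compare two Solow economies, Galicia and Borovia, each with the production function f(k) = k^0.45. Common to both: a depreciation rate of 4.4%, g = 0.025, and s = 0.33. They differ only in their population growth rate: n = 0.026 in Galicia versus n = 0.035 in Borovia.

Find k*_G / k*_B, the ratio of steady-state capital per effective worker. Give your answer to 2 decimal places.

Steady-state k* = [s/(n + g + δ)]^(1/(1−α)), so the ratio is [ (s_G/(n + g + δ)_G) / (s_B/(n + g + δ)_B) ]^1.8182.
s_G/(n + g + δ)_G = 0.33/0.095 = 3.4737; s_B/(n + g + δ)_B = 0.33/0.104 = 3.1731.
Ratio = (3.4737/3.1731)^1.8182 = 1.0947^1.8182 ≈ 1.1788

ratio ≈ 1.18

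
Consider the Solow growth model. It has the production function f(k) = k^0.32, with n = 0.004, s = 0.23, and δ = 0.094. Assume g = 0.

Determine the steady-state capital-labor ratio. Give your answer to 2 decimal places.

k* ≈ 3.51

Steady state requires s·f(k) = (n + δ)·k, i.e. s·k^α = (n + δ)·k.
Rearranging, k^(1−α) = s / (n + δ).
k^0.68 = 0.23 / (0.004 + 0.094) = 0.23 / 0.098 = 2.3469
k* = 2.3469^(1/0.68) ≈ 3.5063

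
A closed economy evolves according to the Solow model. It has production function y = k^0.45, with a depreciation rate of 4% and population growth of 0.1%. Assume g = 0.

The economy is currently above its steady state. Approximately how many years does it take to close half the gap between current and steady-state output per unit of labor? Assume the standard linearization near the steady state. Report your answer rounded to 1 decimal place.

t_½ ≈ 30.7 years

Near the steady state the convergence rate is λ = (1 − α)(n + δ).
λ = (1 − 0.45) × 0.041 = 0.55 × 0.041 = 0.02255
Half-life = ln 2 / λ = 0.6931 / 0.02255 ≈ 30.74 years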